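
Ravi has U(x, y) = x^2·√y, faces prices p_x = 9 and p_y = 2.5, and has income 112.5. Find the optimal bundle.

x* = 10, y* = 9

MU_x = 2·x·√y and MU_y = 0.5·x^2·y^(-0.5).
MRS = MU_x/MU_y = (4)·y/x.
Tangency: set MRS = p_x/p_y = 9/2.5 = 3.6.
So (4)·y/x = 3.6, i.e. y = 0.9·x.
Substitute into the budget 9·x + 2.5·y = 112.5: 11.25·x = 112.5, so x* = 10.
Then y* = 0.9·10 = 9.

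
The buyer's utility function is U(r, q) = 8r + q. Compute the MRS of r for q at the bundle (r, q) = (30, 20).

MRS = 8

MU_r = 8, MU_q = 1, so MRS = 8/1 = 8 at every bundle.
At (30, 20): MRS = 8.
That is, one extra unit of r is worth 8 units of q at the margin.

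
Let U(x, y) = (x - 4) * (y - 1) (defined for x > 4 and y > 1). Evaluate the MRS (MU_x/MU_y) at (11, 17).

MU_x = (y−1), MU_y = (x−4).
MRS = (y−1)/(x−4).
At (11, 17): MRS = 16/7.
So at (11, 17) the consumer would give up 16/7 units of y for one more unit of x.

MRS = 16/7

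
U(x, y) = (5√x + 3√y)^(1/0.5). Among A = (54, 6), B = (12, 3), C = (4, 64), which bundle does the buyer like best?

Evaluate utility at each bundle:
U(A) = 1944.000.
U(B) = 507.000.
U(C) = 1156.000.
Highest utility is A, so A ≻ C ≻ B.

Bundle A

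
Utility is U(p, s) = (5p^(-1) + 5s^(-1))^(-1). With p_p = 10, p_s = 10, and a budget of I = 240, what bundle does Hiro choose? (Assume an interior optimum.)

For CES with ρ = -1, MRS = (s/p)^2.
Tangency: set MRS = p_p/p_s = 10/10 = 1.
So (s/p)^2 = 1; taking the square root, s/p = 1, i.e. s = p.
Substitute into the budget 10·p + 10·s = 240: 20·p = 240, so p* = 12 and s* = 12.

p* = 12, s* = 12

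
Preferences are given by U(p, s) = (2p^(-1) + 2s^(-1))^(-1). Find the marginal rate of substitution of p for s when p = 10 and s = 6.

MRS = 9/25

For CES with ρ = -1, MRS = (s/p)^2.
At (10, 6): MRS = 9/25.
That is, one extra unit of p is worth 9/25 units of s at the margin.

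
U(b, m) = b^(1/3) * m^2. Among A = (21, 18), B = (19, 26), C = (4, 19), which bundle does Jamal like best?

Bundle B

Evaluate utility at each bundle:
U(A) = 893.891.
U(B) = 1803.840.
U(C) = 573.052.
Highest utility is B, so B ≻ A ≻ C.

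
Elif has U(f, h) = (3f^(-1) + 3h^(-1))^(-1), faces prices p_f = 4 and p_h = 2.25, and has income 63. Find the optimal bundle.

f* = 9, h* = 12

For CES with ρ = -1, MRS = (h/f)^2.
Tangency: set MRS = p_f/p_h = 4/2.25 = 16/9.
So (h/f)^2 = 16/9; taking the square root, h/f = 4/3, i.e. h = (4/3)·f.
Substitute into the budget 4·f + 2.25·h = 63: 7·f = 63, so f* = 9 and h* = (4/3)·9 = 12.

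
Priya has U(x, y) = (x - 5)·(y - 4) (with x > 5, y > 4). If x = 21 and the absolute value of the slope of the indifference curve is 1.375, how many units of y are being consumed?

y = 26

MU_x = (y−4), MU_y = (x−5).
MRS = (y−4)/(x−5).
Substitute x = 21: MRS = (y − 4)/16. Setting this equal to 1.375 gives y − 4 = 1.375·16 = 22, so y = 26.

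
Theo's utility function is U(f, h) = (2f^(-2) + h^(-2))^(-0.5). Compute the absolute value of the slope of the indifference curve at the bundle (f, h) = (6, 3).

For CES with ρ = -2, MRS = (2/1)·(h/f)^3.
At (6, 3): MRS = 0.25.
That is, one extra unit of f is worth 0.25 units of h at the margin.

MRS = 0.25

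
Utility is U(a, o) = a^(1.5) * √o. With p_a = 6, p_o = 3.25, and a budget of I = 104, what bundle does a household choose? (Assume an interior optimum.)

MU_a = 1.5·√a·√o and MU_o = 0.5·a^(1.5)·o^(-0.5).
MRS = MU_a/MU_o = (3)·o/a.
Tangency: set MRS = p_a/p_o = 6/3.25 = 24/13.
So (3)·o/a = 24/13, i.e. o = (8/13)·a.
Substitute into the budget 6·a + 3.25·o = 104: 8·a = 104, so a* = 13.
Then o* = (8/13)·13 = 8.

a* = 13, o* = 8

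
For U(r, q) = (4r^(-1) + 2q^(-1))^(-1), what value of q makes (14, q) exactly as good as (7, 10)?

U depends on (r, q) only through S = 4r^(-1) + 2q^(-1), so equal utility means equal S. At (7, 10): S = 27/35.
With r = 14: 4·14^(-1) = 2/7, so 2q^(-1) = 27/35 − 2/7 = 17/35, i.e. q^(-1) = 17/70.
Hence q = 1/(17/70) = 70/17.
Check: U(14, 70/17) = 1.2963.

q = 70/17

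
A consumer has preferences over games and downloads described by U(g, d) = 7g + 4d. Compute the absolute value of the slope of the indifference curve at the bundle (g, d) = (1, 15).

MRS = 1.75

MU_g = 7, MU_d = 4, so MRS = 7/4 = 1.75 at every bundle.
At (1, 15): MRS = 1.75.
The indifference curve has slope −1.75 at this bundle.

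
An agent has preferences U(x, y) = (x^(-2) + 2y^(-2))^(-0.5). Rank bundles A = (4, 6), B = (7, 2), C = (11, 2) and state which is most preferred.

Bundle A

Evaluate utility at each bundle:
U(A) = 2.910.
U(B) = 1.386.
U(C) = 1.403.
Highest utility is A, so A ≻ C ≻ B.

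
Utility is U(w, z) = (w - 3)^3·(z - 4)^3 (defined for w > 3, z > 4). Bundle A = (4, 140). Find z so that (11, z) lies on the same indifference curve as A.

z = 21

U(4, 140) = 2515456.
Set U(11, z) = 2515456 and solve.
With w = 11: (11 − 3)^3 = 512, so (z − 4)^3 = 2515456/512 = 4913.
Taking the cube root (with z > 4): z − 4 = 17, so z = 21.
Check: U(11, 21) = 2515456.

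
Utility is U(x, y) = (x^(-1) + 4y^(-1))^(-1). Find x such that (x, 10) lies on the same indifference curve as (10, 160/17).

U depends on (x, y) only through S = x^(-1) + 4y^(-1), so equal utility means equal S. At (10, 160/17): S = 21/40.
With y = 10: 4·10^(-1) = 0.4, so x^(-1) = 21/40 − 0.4 = 0.125.
Hence x = 1/0.125 = 8.
Check: U(8, 10) = 1.9048.

x = 8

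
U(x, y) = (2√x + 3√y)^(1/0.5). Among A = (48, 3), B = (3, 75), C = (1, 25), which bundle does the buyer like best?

Evaluate utility at each bundle:
U(A) = 363.000.
U(B) = 867.000.
U(C) = 289.000.
Highest utility is B, so B ≻ A ≻ C.

Bundle B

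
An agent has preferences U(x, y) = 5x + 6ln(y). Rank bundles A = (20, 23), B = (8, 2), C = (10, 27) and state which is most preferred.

Evaluate utility at each bundle:
U(A) = 118.813.
U(B) = 44.159.
U(C) = 69.775.
Highest utility is A, so A ≻ C ≻ B.

Bundle A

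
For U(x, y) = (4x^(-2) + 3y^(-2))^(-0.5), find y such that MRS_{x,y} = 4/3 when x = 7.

For CES with ρ = -2, MRS = (4/3)·(y/x)^3.
Setting (4/3)·(y/7)^3 = 4/3 gives (y/7)^3 = 1, so y/7 = 1 and y = 7.

y = 7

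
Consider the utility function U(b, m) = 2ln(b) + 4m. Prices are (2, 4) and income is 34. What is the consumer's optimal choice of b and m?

b* = 1, m* = 8

MU_b = 2/b, MU_m = 4.
MRS = 2/b ÷ 4.
Tangency: set MRS = p_b/p_m = 2/4 = 0.5.
MRS depends only on b: 0.5/b = 0.5 ⇒ b* = 0.5/0.5 = 1.
From the budget, 4·m = 34 − 2·1 = 32, so m* = 8.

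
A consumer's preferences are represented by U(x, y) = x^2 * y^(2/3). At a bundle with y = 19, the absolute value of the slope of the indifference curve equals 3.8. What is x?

x = 15

MU_x = 2·x·y^(2/3) and MU_y = 2/3·x^2·y^(-1/3).
MRS = MU_x/MU_y = (3)·y/x.
Substitute y = 19: MRS = 57/x. Setting 57/x = 3.8 gives x = 57/3.8 = 15.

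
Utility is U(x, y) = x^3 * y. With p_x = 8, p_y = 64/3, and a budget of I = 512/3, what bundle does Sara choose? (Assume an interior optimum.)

x* = 16, y* = 2

MU_x = 3·x^2·y and MU_y = x^3.
MRS = MU_x/MU_y = (3/1)·y/x.
Tangency: set MRS = p_x/p_y = 8/(64/3) = 0.375.
So (3/1)·y/x = 0.375, i.e. y = 0.125·x.
Substitute into the budget 8·x + (64/3)·y = 512/3: (32/3)·x = 512/3, so x* = 16.
Then y* = 0.125·16 = 2.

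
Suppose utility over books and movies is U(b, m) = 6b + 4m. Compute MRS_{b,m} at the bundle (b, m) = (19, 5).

MU_b = 6, MU_m = 4, so MRS = 6/4 = 1.5 at every bundle.
At (19, 5): MRS = 1.5.
The indifference curve has slope −1.5 at this bundle.

MRS = 1.5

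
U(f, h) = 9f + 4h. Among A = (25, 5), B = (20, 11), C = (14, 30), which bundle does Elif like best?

Evaluate utility at each bundle:
U(A) = 245.
U(B) = 224.
U(C) = 246.
Highest utility is C, so C ≻ A ≻ B.

Bundle C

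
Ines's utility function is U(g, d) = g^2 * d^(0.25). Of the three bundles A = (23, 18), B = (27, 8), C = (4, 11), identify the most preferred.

Bundle B

Evaluate utility at each bundle:
U(A) = 1089.617.
U(B) = 1226.027.
U(C) = 29.139.
Highest utility is B, so B ≻ A ≻ C.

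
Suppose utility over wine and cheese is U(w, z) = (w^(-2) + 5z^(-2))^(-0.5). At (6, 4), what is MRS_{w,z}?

MRS = 8/135

For CES with ρ = -2, MRS = (1/5)·(z/w)^3.
At (6, 4): MRS = 8/135.
That is, one extra unit of w is worth 8/135 units of z at the margin.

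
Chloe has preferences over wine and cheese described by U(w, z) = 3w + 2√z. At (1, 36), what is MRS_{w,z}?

MU_w = 3, MU_z = 2/(2√z).
MRS = 3 ÷ (2/(2√z)).
At (1, 36): MRS = 18.
That is, one extra unit of w is worth 18 units of z at the margin.

MRS = 18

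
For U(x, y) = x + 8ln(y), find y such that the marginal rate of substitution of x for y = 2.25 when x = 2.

MU_x = 1, MU_y = 8/y.
MRS = 1 ÷ (8/y).
MRS depends only on y: 0.125·y = 2.25 ⇒ y = 2.25/0.125 = 18.

y = 18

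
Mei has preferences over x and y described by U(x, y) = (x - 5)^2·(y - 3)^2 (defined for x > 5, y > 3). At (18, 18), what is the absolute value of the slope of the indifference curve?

MU_x = 2·(x−5)·(y−3)^2, MU_y = 2·(x−5)^2·(y−3).
MRS = (y−3)/(x−5).
At (18, 18): MRS = 15/13.
So at (18, 18) the consumer would give up 15/13 units of y for one more unit of x.

MRS = 15/13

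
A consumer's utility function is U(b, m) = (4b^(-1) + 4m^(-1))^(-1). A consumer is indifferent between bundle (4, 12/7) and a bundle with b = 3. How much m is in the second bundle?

U depends on (b, m) only through S = 4b^(-1) + 4m^(-1), so equal utility means equal S. At (4, 12/7): S = 10/3.
With b = 3: 4·3^(-1) = 4/3, so 4m^(-1) = 10/3 − 4/3 = 2, i.e. m^(-1) = 0.5.
Hence m = 1/0.5 = 2.
Check: U(3, 2) = 0.3.

m = 2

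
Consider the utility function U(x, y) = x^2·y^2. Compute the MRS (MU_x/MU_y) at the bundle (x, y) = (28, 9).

MRS = 9/28

MU_x = 2·x·y^2 and MU_y = 2·x^2·y.
MRS = MU_x/MU_y = y/x.
At (28, 9): MRS = 9/28.
That is, one extra unit of x is worth 9/28 units of y at the margin.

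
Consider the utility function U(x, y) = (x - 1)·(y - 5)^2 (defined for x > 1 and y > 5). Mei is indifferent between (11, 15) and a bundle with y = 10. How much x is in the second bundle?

x = 41

U(11, 15) = 1000.
Set U(x, 10) = 1000 and solve.
With y = 10: (10 − 5)^2 = 25, so (x − 1) = 1000/25 = 40.
So x = 1 + 40 = 41.
Check: U(41, 10) = 1000.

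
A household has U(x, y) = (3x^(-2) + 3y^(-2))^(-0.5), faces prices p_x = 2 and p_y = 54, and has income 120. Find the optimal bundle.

For CES with ρ = -2, MRS = (y/x)^3.
Tangency: set MRS = p_x/p_y = 2/54 = 1/27.
So (y/x)^3 = 1/27; taking the cube root, y/x = 1/3, i.e. y = (1/3)·x.
Substitute into the budget 2·x + 54·y = 120: 20·x = 120, so x* = 6 and y* = (1/3)·6 = 2.

x* = 6, y* = 2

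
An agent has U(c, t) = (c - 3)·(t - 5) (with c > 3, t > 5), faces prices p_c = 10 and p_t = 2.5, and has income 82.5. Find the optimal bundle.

c* = 5, t* = 13

MU_c = (t−5), MU_t = (c−3).
MRS = (t−5)/(c−3).
Tangency: set MRS = p_c/p_t = 10/2.5 = 4.
So (t − 5)/(c − 3) = 4, i.e. (t − 5) = 4·(c − 3).
Rewrite the budget in excess-of-subsistence terms: 10·(c − 3) + 2.5·(t − 5) = 82.5 − 10·3 − 2.5·5 = 40.
Substituting, 20·(c − 3) = 40, so c − 3 = 2 and c* = 5.
Then t − 5 = 4·2 = 8, so t* = 13.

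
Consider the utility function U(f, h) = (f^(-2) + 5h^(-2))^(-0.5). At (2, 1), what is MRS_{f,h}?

MRS = 1/40

For CES with ρ = -2, MRS = (1/5)·(h/f)^3.
At (2, 1): MRS = 1/40.
The indifference curve has slope −1/40 at this bundle.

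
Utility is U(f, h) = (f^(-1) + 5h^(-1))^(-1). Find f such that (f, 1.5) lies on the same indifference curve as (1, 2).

f = 6

U depends on (f, h) only through S = f^(-1) + 5h^(-1), so equal utility means equal S. At (1, 2): S = 3.5.
With h = 1.5: 5·1.5^(-1) = 10/3, so f^(-1) = 3.5 − 10/3 = 1/6.
Hence f = 1/(1/6) = 6.
Check: U(6, 1.5) = 0.2857.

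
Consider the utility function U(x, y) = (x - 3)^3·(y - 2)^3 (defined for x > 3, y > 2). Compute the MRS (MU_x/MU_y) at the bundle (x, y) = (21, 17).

MU_x = 3·(x−3)^2·(y−2)^3, MU_y = 3·(x−3)^3·(y−2)^2.
MRS = (y−2)/(x−3).
At (21, 17): MRS = 5/6.
That is, one extra unit of x is worth 5/6 units of y at the margin.

MRS = 5/6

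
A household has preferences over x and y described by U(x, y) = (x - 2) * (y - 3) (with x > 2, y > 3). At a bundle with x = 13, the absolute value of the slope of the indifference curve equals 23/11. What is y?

y = 26

MU_x = (y−3), MU_y = (x−2).
MRS = (y−3)/(x−2).
Substitute x = 13: MRS = (y − 3)/11. Setting this equal to 23/11 gives y − 3 = (23/11)·11 = 23, so y = 26.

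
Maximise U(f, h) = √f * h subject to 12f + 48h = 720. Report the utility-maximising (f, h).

MU_f = 0.5·f^(-0.5)·h and MU_h = √f.
MRS = MU_f/MU_h = (0.5)·h/f.
Tangency: set MRS = p_f/p_h = 12/48 = 0.25.
So (0.5)·h/f = 0.25, i.e. h = 0.5·f.
Substitute into the budget 12·f + 48·h = 720: 36·f = 720, so f* = 20.
Then h* = 0.5·20 = 10.

f* = 20, h* = 10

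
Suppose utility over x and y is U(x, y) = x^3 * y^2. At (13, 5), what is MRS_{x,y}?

MU_x = 3·x^2·y^2 and MU_y = 2·x^3·y.
MRS = MU_x/MU_y = (3/2)·y/x.
At (13, 5): MRS = 15/26.
The indifference curve has slope −15/26 at this bundle.

MRS = 15/26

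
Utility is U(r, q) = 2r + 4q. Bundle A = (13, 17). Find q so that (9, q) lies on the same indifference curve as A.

q = 19

U(13, 17) = 94.
Set U(9, q) = 94 and solve.
2·9 + 4q = 94 ⇒ 4q = 76 ⇒ q = 19.
Check: U(9, 19) = 94.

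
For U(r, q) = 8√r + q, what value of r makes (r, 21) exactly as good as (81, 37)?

r = 121

U(81, 37) = 109.
Set U(r, 21) = 109 and solve.
With q = 21: 8√r = 109 − 21 = 88, so √r = 11 and r = 121.
Check: U(121, 21) = 109.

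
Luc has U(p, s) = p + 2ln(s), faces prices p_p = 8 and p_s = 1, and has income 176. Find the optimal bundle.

p* = 20, s* = 16

MU_p = 1, MU_s = 2/s.
MRS = 1 ÷ (2/s).
Tangency: set MRS = p_p/p_s = 8/1 = 8.
MRS depends only on s: 0.5·s = 8 ⇒ s* = 8/0.5 = 16.
From the budget, 8·p = 176 − 1·16 = 160, so p* = 20.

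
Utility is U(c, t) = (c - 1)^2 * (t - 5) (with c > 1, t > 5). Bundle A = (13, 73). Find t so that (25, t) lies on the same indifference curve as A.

t = 22

U(13, 73) = 9792.
Set U(25, t) = 9792 and solve.
With c = 25: (25 − 1)^2 = 576, so (t − 5) = 9792/576 = 17.
So t = 5 + 17 = 22.
Check: U(25, 22) = 9792.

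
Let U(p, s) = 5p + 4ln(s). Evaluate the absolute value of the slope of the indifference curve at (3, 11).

MU_p = 5, MU_s = 4/s.
MRS = 5 ÷ (4/s).
At (3, 11): MRS = 13.75.
That is, one extra unit of p is worth 13.75 units of s at the margin.

MRS = 13.75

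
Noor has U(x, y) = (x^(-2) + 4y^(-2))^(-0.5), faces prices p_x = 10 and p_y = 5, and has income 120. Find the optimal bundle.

x* = 6, y* = 12

For CES with ρ = -2, MRS = (1/4)·(y/x)^3.
Tangency: set MRS = p_x/p_y = 10/5 = 2.
So (y/x)^3 = 8; taking the cube root, y/x = 2, i.e. y = 2·x.
Substitute into the budget 10·x + 5·y = 120: 20·x = 120, so x* = 6 and y* = 2·6 = 12.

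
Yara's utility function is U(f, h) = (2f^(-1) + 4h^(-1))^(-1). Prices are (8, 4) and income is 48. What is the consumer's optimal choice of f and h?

For CES with ρ = -1, MRS = (2/4)·(h/f)^2.
Tangency: set MRS = p_f/p_h = 8/4 = 2.
So (h/f)^2 = 4; taking the square root, h/f = 2, i.e. h = 2·f.
Substitute into the budget 8·f + 4·h = 48: 16·f = 48, so f* = 3 and h* = 2·3 = 6.

f* = 3, h* = 6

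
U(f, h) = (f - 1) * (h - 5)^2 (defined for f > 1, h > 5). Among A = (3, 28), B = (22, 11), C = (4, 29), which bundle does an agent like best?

Evaluate utility at each bundle:
U(A) = 1058.
U(B) = 756.
U(C) = 1728.
Highest utility is C, so C ≻ A ≻ B.

Bundle C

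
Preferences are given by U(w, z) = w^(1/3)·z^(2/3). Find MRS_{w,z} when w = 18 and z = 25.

MRS = 25/36

MU_w = 1/3·w^(-2/3)·z^(2/3) and MU_z = 2/3·w^(1/3)·z^(-1/3).
MRS = MU_w/MU_z = (0.5)·z/w.
At (18, 25): MRS = 25/36.
That is, one extra unit of w is worth 25/36 units of z at the margin.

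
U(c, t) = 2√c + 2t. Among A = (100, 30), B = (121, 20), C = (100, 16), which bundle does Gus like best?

Bundle A

Evaluate utility at each bundle:
U(A) = 80.000.
U(B) = 62.000.
U(C) = 52.000.
Highest utility is A, so A ≻ B ≻ C.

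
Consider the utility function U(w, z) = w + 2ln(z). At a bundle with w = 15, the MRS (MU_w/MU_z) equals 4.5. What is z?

MU_w = 1, MU_z = 2/z.
MRS = 1 ÷ (2/z).
MRS depends only on z: 0.5·z = 4.5 ⇒ z = 4.5/0.5 = 9.

z = 9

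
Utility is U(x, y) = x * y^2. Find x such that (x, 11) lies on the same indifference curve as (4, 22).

x = 16

U(4, 22) = 1936.
Set U(x, 11) = 1936 and solve.
With y = 11: 11^2 = 121, so x = 1936/121 = 16.
Check: U(16, 11) = 1936.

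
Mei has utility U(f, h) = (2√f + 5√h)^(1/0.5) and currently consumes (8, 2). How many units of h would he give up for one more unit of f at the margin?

MRS = 0.2

For CES with ρ = 0.5, MRS = (2/5)·√(h/f).
At (8, 2): MRS = 0.2.
The indifference curve has slope −0.2 at this bundle.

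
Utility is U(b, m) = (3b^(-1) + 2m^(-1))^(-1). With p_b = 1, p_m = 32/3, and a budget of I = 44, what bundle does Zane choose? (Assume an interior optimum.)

b* = 12, m* = 3

For CES with ρ = -1, MRS = (3/2)·(m/b)^2.
Tangency: set MRS = p_b/p_m = 1/(32/3) = 3/32.
So (m/b)^2 = 1/16; taking the square root, m/b = 0.25, i.e. m = 0.25·b.
Substitute into the budget 1·b + (32/3)·m = 44: (11/3)·b = 44, so b* = 12 and m* = 0.25·12 = 3.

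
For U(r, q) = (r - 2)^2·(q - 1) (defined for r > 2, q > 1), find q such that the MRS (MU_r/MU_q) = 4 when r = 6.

MU_r = 2·(r−2)·(q−1), MU_q = (r−2)^2.
MRS = (2/1)·(q−1)/(r−2).
Substitute r = 6: MRS = (q − 1)/2. Setting this equal to 4 gives q − 1 = 4·2 = 8, so q = 9.

q = 9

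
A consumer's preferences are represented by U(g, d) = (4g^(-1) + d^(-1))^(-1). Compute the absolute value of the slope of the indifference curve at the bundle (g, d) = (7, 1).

For CES with ρ = -1, MRS = (4/1)·(d/g)^2.
At (7, 1): MRS = 4/49.
So at (7, 1) the consumer would give up 4/49 units of d for one more unit of g.

MRS = 4/49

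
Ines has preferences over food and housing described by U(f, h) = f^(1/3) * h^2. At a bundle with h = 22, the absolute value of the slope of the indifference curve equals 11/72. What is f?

MU_f = 1/3·f^(-2/3)·h^2 and MU_h = 2·f^(1/3)·h.
MRS = MU_f/MU_h = (1/6)·h/f.
Substitute h = 22: MRS = (11/3)/f. Setting (11/3)/f = 11/72 gives f = (11/3)/(11/72) = 24.

f = 24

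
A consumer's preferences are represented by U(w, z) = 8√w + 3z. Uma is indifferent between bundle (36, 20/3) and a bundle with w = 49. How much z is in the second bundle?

U(36, 20/3) = 68.
Set U(49, z) = 68 and solve.
With w = 49: √49 = 7, so 3z = 68 − 8·7 = 12 and z = 4.
Check: U(49, 4) = 68.

z = 4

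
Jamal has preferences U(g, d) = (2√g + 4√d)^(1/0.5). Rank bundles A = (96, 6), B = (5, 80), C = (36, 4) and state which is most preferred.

Bundle B

Evaluate utility at each bundle:
U(A) = 864.000.
U(B) = 1620.000.
U(C) = 400.000.
Highest utility is B, so B ≻ A ≻ C.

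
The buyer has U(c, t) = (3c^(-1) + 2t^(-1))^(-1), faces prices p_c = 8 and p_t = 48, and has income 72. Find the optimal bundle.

c* = 3, t* = 1

For CES with ρ = -1, MRS = (3/2)·(t/c)^2.
Tangency: set MRS = p_c/p_t = 8/48 = 1/6.
So (t/c)^2 = 1/9; taking the square root, t/c = 1/3, i.e. t = (1/3)·c.
Substitute into the budget 8·c + 48·t = 72: 24·c = 72, so c* = 3 and t* = (1/3)·3 = 1.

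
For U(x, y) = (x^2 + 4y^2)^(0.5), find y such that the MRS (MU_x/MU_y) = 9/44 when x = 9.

y = 11

For CES with ρ = 2, MRS = (1/4)·(y/x)^(-1).
Setting (1/4)·(y/9)^(-1) = 9/44 gives (y/9)^(-1) = 9/11, so y/9 = 11/9 and y = 11.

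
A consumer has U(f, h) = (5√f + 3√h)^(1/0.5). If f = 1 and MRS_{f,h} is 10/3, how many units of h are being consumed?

For CES with ρ = 0.5, MRS = (5/3)·√(h/f).
Setting (5/3)·√(h/1) = 10/3 gives √(h/1) = 2, so h/1 = 4 and h = 4.

h = 4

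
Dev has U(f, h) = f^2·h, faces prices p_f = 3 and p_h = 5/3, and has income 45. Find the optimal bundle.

MU_f = 2·f·h and MU_h = f^2.
MRS = MU_f/MU_h = (2/1)·h/f.
Tangency: set MRS = p_f/p_h = 3/(5/3) = 1.8.
So (2/1)·h/f = 1.8, i.e. h = 0.9·f.
Substitute into the budget 3·f + (5/3)·h = 45: 4.5·f = 45, so f* = 10.
Then h* = 0.9·10 = 9.

f* = 10, h* = 9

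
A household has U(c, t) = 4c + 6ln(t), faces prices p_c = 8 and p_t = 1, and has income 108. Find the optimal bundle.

MU_c = 4, MU_t = 6/t.
MRS = 4 ÷ (6/t).
Tangency: set MRS = p_c/p_t = 8/1 = 8.
MRS depends only on t: (2/3)·t = 8 ⇒ t* = 8/(2/3) = 12.
From the budget, 8·c = 108 − 1·12 = 96, so c* = 12.

c* = 12, t* = 12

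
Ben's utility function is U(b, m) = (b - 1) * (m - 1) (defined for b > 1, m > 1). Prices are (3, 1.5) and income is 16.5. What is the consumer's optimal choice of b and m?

MU_b = (m−1), MU_m = (b−1).
MRS = (m−1)/(b−1).
Tangency: set MRS = p_b/p_m = 3/1.5 = 2.
So (m − 1)/(b − 1) = 2, i.e. (m − 1) = 2·(b − 1).
Rewrite the budget in excess-of-subsistence terms: 3·(b − 1) + 1.5·(m − 1) = 16.5 − 3·1 − 1.5·1 = 12.
Substituting, 6·(b − 1) = 12, so b − 1 = 2 and b* = 3.
Then m − 1 = 2·2 = 4, so m* = 5.

b* = 3, m* = 5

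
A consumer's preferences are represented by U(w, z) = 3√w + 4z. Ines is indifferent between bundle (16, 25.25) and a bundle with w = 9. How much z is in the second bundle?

z = 26

U(16, 25.25) = 113.
Set U(9, z) = 113 and solve.
With w = 9: √9 = 3, so 4z = 113 − 3·3 = 104 and z = 26.
Check: U(9, 26) = 113.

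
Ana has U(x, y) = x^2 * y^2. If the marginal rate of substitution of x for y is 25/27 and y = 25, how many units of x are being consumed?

x = 27

MU_x = 2·x·y^2 and MU_y = 2·x^2·y.
MRS = MU_x/MU_y = y/x.
Substitute y = 25: MRS = 25/x. Setting 25/x = 25/27 gives x = 25/(25/27) = 27.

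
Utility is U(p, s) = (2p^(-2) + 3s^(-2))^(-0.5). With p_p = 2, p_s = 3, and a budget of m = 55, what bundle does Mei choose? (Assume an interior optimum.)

p* = 11, s* = 11

For CES with ρ = -2, MRS = (2/3)·(s/p)^3.
Tangency: set MRS = p_p/p_s = 2/3.
So (s/p)^3 = 1; taking the cube root, s/p = 1, i.e. s = p.
Substitute into the budget 2·p + 3·s = 55: 5·p = 55, so p* = 11 and s* = 11.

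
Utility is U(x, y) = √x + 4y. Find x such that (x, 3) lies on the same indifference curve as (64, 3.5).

x = 100

U(64, 3.5) = 22.
Set U(x, 3) = 22 and solve.
With y = 3: √x = 22 − 4·3 = 10, so √x = 10 and x = 100.
Check: U(100, 3) = 22.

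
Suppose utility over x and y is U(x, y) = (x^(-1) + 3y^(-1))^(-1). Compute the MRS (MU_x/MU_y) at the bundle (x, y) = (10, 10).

MRS = 1/3

For CES with ρ = -1, MRS = (1/3)·(y/x)^2.
At (10, 10): MRS = 1/3.
The indifference curve has slope −1/3 at this bundle.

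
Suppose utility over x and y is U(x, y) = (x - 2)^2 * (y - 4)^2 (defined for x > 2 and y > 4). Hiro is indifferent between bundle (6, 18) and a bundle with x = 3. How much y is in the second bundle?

y = 60

U(6, 18) = 3136.
Set U(3, y) = 3136 and solve.
With x = 3: (3 − 2)^2 = 1, so (y − 4)^2 = 3136/1 = 3136.
Taking the square root (with y > 4): y − 4 = 56, so y = 60.
Check: U(3, 60) = 3136.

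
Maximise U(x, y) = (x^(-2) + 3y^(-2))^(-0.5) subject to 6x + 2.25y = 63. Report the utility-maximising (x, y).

x* = 6, y* = 12

For CES with ρ = -2, MRS = (1/3)·(y/x)^3.
Tangency: set MRS = p_x/p_y = 6/2.25 = 8/3.
So (y/x)^3 = 8; taking the cube root, y/x = 2, i.e. y = 2·x.
Substitute into the budget 6·x + 2.25·y = 63: 10.5·x = 63, so x* = 6 and y* = 2·6 = 12.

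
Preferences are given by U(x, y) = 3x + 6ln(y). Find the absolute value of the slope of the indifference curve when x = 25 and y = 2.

MRS = 1

MU_x = 3, MU_y = 6/y.
MRS = 3 ÷ (6/y).
At (25, 2): MRS = 1.
So at (25, 2) the consumer would give up 1 units of y for one more unit of x.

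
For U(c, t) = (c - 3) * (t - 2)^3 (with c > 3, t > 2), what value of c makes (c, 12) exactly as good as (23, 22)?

U(23, 22) = 160000.
Set U(c, 12) = 160000 and solve.
With t = 12: (12 − 2)^3 = 1000, so (c − 3) = 160000/1000 = 160.
So c = 3 + 160 = 163.
Check: U(163, 12) = 160000.

c = 163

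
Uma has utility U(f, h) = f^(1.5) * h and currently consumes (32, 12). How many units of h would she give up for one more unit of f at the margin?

MRS = 9/16

MU_f = 1.5·√f·h and MU_h = f^(1.5).
MRS = MU_f/MU_h = (1.5)·h/f.
At (32, 12): MRS = 9/16.
The indifference curve has slope −9/16 at this bundle.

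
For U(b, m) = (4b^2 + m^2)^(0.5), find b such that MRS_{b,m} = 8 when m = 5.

b = 10

For CES with ρ = 2, MRS = (4/1)·(m/b)^(-1).
Setting (4/1)·(5/b)^(-1) = 8 gives (5/b)^(-1) = 2, so 5/b = 0.5 and b = 10.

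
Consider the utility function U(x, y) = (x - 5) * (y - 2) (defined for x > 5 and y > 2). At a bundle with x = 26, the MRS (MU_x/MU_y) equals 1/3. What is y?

MU_x = (y−2), MU_y = (x−5).
MRS = (y−2)/(x−5).
Substitute x = 26: MRS = (y − 2)/21. Setting this equal to 1/3 gives y − 2 = (1/3)·21 = 7, so y = 9.

y = 9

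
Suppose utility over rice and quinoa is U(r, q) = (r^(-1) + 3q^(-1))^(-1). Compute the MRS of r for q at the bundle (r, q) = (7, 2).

MRS = 4/147

For CES with ρ = -1, MRS = (1/3)·(q/r)^2.
At (7, 2): MRS = 4/147.
So at (7, 2) the consumer would give up 4/147 units of q for one more unit of r.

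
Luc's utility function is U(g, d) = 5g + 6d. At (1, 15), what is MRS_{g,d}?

MU_g = 5, MU_d = 6, so MRS = 5/6 at every bundle.
At (1, 15): MRS = 5/6.
The indifference curve has slope −5/6 at this bundle.

MRS = 5/6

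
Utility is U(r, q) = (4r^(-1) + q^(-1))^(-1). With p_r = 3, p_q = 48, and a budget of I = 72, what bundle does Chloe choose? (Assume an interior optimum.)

For CES with ρ = -1, MRS = (4/1)·(q/r)^2.
Tangency: set MRS = p_r/p_q = 3/48 = 1/16.
So (q/r)^2 = 1/64; taking the square root, q/r = 0.125, i.e. q = 0.125·r.
Substitute into the budget 3·r + 48·q = 72: 9·r = 72, so r* = 8 and q* = 0.125·8 = 1.

r* = 8, q* = 1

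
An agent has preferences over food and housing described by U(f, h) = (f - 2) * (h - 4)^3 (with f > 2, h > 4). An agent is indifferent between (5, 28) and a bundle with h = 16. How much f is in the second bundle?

U(5, 28) = 41472.
Set U(f, 16) = 41472 and solve.
With h = 16: (16 − 4)^3 = 1728, so (f − 2) = 41472/1728 = 24.
So f = 2 + 24 = 26.
Check: U(26, 16) = 41472.

f = 26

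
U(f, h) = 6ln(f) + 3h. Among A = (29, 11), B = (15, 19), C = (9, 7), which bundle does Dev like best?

Bundle B

Evaluate utility at each bundle:
U(A) = 53.204.
U(B) = 73.248.
U(C) = 34.183.
Highest utility is B, so B ≻ A ≻ C.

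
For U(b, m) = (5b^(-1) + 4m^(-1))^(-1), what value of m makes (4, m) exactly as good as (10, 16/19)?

m = 1

U depends on (b, m) only through S = 5b^(-1) + 4m^(-1), so equal utility means equal S. At (10, 16/19): S = 5.25.
With b = 4: 5·4^(-1) = 1.25, so 4m^(-1) = 5.25 − 1.25 = 4, i.e. m^(-1) = 1.
Hence m = 1/1 = 1.
Check: U(4, 1) = 0.1905.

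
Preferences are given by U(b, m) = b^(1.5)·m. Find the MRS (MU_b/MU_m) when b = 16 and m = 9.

MRS = 27/32

MU_b = 1.5·√b·m and MU_m = b^(1.5).
MRS = MU_b/MU_m = (1.5)·m/b.
At (16, 9): MRS = 27/32.
So at (16, 9) the consumer would give up 27/32 units of m for one more unit of b.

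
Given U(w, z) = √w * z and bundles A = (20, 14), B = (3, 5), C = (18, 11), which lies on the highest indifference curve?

Bundle A

Evaluate utility at each bundle:
U(A) = 62.610.
U(B) = 8.660.
U(C) = 46.669.
Highest utility is A, so A ≻ C ≻ B.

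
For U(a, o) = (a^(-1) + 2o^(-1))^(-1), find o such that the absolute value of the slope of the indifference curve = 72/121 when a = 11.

o = 12

For CES with ρ = -1, MRS = (1/2)·(o/a)^2.
Setting (1/2)·(o/11)^2 = 72/121 gives (o/11)^2 = 144/121, so o/11 = 12/11 and o = 12.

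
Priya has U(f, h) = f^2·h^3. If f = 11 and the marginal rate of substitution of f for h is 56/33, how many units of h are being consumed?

h = 28

MU_f = 2·f·h^3 and MU_h = 3·f^2·h^2.
MRS = MU_f/MU_h = (2/3)·h/f.
Substitute f = 11: MRS = h/16.5. Setting h/16.5 = 56/33 gives h = (56/33)·16.5 = 28.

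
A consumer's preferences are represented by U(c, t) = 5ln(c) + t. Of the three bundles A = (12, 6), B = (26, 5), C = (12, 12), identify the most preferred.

Evaluate utility at each bundle:
U(A) = 18.425.
U(B) = 21.290.
U(C) = 24.425.
Highest utility is C, so C ≻ B ≻ A.

Bundle C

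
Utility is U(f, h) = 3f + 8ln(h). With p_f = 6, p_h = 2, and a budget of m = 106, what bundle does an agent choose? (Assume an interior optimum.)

f* = 15, h* = 8

MU_f = 3, MU_h = 8/h.
MRS = 3 ÷ (8/h).
Tangency: set MRS = p_f/p_h = 6/2 = 3.
MRS depends only on h: 0.375·h = 3 ⇒ h* = 3/0.375 = 8.
From the budget, 6·f = 106 − 2·8 = 90, so f* = 15.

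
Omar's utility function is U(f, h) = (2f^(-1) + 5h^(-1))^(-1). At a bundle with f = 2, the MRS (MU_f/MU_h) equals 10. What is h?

h = 10

For CES with ρ = -1, MRS = (2/5)·(h/f)^2.
Setting (2/5)·(h/2)^2 = 10 gives (h/2)^2 = 25, so h/2 = 5 and h = 10.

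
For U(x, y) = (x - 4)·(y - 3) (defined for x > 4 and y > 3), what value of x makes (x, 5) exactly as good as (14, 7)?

U(14, 7) = 40.
Set U(x, 5) = 40 and solve.
With y = 5: (5 − 3) = 2, so (x − 4) = 40/2 = 20.
So x = 4 + 20 = 24.
Check: U(24, 5) = 40.

x = 24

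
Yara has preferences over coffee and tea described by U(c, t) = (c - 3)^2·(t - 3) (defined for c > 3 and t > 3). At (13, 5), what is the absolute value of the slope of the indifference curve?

MU_c = 2·(c−3)·(t−3), MU_t = (c−3)^2.
MRS = (2/1)·(t−3)/(c−3).
At (13, 5): MRS = 0.4.
The indifference curve has slope −0.4 at this bundle.

MRS = 0.4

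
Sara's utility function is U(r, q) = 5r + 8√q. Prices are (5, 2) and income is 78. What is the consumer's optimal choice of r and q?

MU_r = 5, MU_q = 8/(2√q).
MRS = 5 ÷ (8/(2√q)).
Tangency: set MRS = p_r/p_q = 5/2 = 2.5.
MRS depends only on q: 1.25·√q = 2.5 ⇒ √q = 2.5/1.25 = 2 ⇒ q* = 4.
From the budget, 5·r = 78 − 2·4 = 70, so r* = 14.

r* = 14, q* = 4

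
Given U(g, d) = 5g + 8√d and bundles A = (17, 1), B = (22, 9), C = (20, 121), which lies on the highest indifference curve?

Evaluate utility at each bundle:
U(A) = 93.000.
U(B) = 134.000.
U(C) = 188.000.
Highest utility is C, so C ≻ B ≻ A.

Bundle C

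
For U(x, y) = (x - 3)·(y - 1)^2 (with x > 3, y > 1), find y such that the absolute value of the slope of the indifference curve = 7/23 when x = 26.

y = 15

MU_x = (y−1)^2, MU_y = 2·(x−3)·(y−1).
MRS = (1/2)·(y−1)/(x−3).
Substitute x = 26: MRS = (y − 1)/46. Setting this equal to 7/23 gives y − 1 = (7/23)·46 = 14, so y = 15.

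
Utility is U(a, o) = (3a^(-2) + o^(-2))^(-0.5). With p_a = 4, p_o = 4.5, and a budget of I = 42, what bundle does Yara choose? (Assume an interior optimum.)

a* = 6, o* = 4

For CES with ρ = -2, MRS = (3/1)·(o/a)^3.
Tangency: set MRS = p_a/p_o = 4/4.5 = 8/9.
So (o/a)^3 = 8/27; taking the cube root, o/a = 2/3, i.e. o = (2/3)·a.
Substitute into the budget 4·a + 4.5·o = 42: 7·a = 42, so a* = 6 and o* = (2/3)·6 = 4.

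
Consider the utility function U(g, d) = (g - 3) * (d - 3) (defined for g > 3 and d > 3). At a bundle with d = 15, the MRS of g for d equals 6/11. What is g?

g = 25

MU_g = (d−3), MU_d = (g−3).
MRS = (d−3)/(g−3).
Substitute d = 15: MRS = 12/(g − 3). Setting this equal to 6/11 gives g − 3 = 12/(6/11) = 22, so g = 25.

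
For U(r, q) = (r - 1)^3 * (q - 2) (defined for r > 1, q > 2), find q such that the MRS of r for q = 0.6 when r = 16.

MU_r = 3·(r−1)^2·(q−2), MU_q = (r−1)^3.
MRS = (3/1)·(q−2)/(r−1).
Substitute r = 16: MRS = (q − 2)/5. Setting this equal to 0.6 gives q − 2 = 0.6·5 = 3, so q = 5.

q = 5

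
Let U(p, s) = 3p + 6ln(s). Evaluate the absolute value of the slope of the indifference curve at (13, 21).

MRS = 10.5

MU_p = 3, MU_s = 6/s.
MRS = 3 ÷ (6/s).
At (13, 21): MRS = 10.5.
That is, one extra unit of p is worth 10.5 units of s at the margin.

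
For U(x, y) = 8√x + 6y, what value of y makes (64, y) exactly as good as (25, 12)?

U(25, 12) = 112.
Set U(64, y) = 112 and solve.
With x = 64: √64 = 8, so 6y = 112 − 8·8 = 48 and y = 8.
Check: U(64, 8) = 112.

y = 8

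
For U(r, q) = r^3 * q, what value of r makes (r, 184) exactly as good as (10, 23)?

r = 5

U(10, 23) = 23000.
Set U(r, 184) = 23000 and solve.
With q = 184: r^3 = 23000/184 = 125; taking the cube root, r = 5.
Check: U(5, 184) = 23000.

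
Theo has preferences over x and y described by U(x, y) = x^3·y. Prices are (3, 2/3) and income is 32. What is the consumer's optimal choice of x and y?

x* = 8, y* = 12

MU_x = 3·x^2·y and MU_y = x^3.
MRS = MU_x/MU_y = (3/1)·y/x.
Tangency: set MRS = p_x/p_y = 3/(2/3) = 4.5.
So (3/1)·y/x = 4.5, i.e. y = 1.5·x.
Substitute into the budget 3·x + (2/3)·y = 32: 4·x = 32, so x* = 8.
Then y* = 1.5·8 = 12.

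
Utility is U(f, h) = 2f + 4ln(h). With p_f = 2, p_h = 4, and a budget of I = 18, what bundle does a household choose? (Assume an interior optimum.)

f* = 7, h* = 1

MU_f = 2, MU_h = 4/h.
MRS = 2 ÷ (4/h).
Tangency: set MRS = p_f/p_h = 2/4 = 0.5.
MRS depends only on h: 0.5·h = 0.5 ⇒ h* = 0.5/0.5 = 1.
From the budget, 2·f = 18 − 4·1 = 14, so f* = 7.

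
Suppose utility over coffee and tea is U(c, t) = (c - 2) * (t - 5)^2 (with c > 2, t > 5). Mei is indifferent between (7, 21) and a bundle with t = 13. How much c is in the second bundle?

U(7, 21) = 1280.
Set U(c, 13) = 1280 and solve.
With t = 13: (13 − 5)^2 = 64, so (c − 2) = 1280/64 = 20.
So c = 2 + 20 = 22.
Check: U(22, 13) = 1280.

c = 22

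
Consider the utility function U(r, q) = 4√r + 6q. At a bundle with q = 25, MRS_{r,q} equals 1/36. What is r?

MU_r = 4/(2√r), MU_q = 6.
MRS = 4/(2√r) ÷ 6.
MRS depends only on r: (1/3)/√r = 1/36 ⇒ √r = (1/3)/(1/36) = 12 ⇒ r = 144.

r = 144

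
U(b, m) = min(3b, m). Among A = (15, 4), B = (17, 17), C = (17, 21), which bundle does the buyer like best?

Bundle C

Evaluate utility at each bundle:
U(A) = 4.
U(B) = 17.
U(C) = 21.
Highest utility is C, so C ≻ B ≻ A.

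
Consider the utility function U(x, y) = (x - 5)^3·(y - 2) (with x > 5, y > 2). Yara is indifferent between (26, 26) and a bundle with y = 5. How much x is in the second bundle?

x = 47

U(26, 26) = 222264.
Set U(x, 5) = 222264 and solve.
With y = 5: (5 − 2) = 3, so (x − 5)^3 = 222264/3 = 74088.
Taking the cube root (with x > 5): x − 5 = 42, so x = 47.
Check: U(47, 5) = 222264.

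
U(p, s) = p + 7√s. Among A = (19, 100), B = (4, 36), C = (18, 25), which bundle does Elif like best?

Evaluate utility at each bundle:
U(A) = 89.000.
U(B) = 46.000.
U(C) = 53.000.
Highest utility is A, so A ≻ C ≻ B.

Bundle A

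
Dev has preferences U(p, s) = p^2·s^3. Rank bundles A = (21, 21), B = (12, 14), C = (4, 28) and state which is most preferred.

Evaluate utility at each bundle:
U(A) = 4084101.
U(B) = 395136.
U(C) = 351232.
Highest utility is A, so A ≻ B ≻ C.

Bundle A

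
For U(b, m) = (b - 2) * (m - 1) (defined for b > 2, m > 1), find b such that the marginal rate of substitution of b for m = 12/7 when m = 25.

MU_b = (m−1), MU_m = (b−2).
MRS = (m−1)/(b−2).
Substitute m = 25: MRS = 24/(b − 2). Setting this equal to 12/7 gives b − 2 = 24/(12/7) = 14, so b = 16.

b = 16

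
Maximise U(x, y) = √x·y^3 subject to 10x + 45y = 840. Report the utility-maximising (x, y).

MU_x = 0.5·x^(-0.5)·y^3 and MU_y = 3·√x·y^2.
MRS = MU_x/MU_y = (1/6)·y/x.
Tangency: set MRS = p_x/p_y = 10/45 = 2/9.
So (1/6)·y/x = 2/9, i.e. y = (4/3)·x.
Substitute into the budget 10·x + 45·y = 840: 70·x = 840, so x* = 12.
Then y* = (4/3)·12 = 16.

x* = 12, y* = 16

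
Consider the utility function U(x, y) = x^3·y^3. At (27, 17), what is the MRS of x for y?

MRS = 17/27

MU_x = 3·x^2·y^3 and MU_y = 3·x^3·y^2.
MRS = MU_x/MU_y = y/x.
At (27, 17): MRS = 17/27.
That is, one extra unit of x is worth 17/27 units of y at the margin.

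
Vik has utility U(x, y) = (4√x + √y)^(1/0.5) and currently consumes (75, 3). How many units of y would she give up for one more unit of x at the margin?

For CES with ρ = 0.5, MRS = (4/1)·√(y/x).
At (75, 3): MRS = 0.8.
So at (75, 3) the consumer would give up 0.8 units of y for one more unit of x.

MRS = 0.8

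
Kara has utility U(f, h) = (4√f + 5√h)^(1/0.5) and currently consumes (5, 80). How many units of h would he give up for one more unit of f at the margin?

MRS = 3.2

For CES with ρ = 0.5, MRS = (4/5)·√(h/f).
At (5, 80): MRS = 3.2.
That is, one extra unit of f is worth 3.2 units of h at the margin.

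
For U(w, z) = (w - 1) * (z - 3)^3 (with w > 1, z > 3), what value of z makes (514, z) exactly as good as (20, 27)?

z = 11

U(20, 27) = 262656.
Set U(514, z) = 262656 and solve.
With w = 514: (514 − 1) = 513, so (z − 3)^3 = 262656/513 = 512.
Taking the cube root (with z > 3): z − 3 = 8, so z = 11.
Check: U(514, 11) = 262656.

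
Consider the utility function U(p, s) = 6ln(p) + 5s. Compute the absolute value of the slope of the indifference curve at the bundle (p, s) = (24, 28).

MU_p = 6/p, MU_s = 5.
MRS = 6/p ÷ 5.
At (24, 28): MRS = 0.05.
So at (24, 28) the consumer would give up 0.05 units of s for one more unit of p.

MRS = 0.05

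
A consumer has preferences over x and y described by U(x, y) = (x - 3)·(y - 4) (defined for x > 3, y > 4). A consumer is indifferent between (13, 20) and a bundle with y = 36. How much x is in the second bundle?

U(13, 20) = 160.
Set U(x, 36) = 160 and solve.
With y = 36: (36 − 4) = 32, so (x − 3) = 160/32 = 5.
So x = 3 + 5 = 8.
Check: U(8, 36) = 160.

x = 8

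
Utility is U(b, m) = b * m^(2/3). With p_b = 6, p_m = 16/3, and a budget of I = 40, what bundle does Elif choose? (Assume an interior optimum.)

MU_b = m^(2/3) and MU_m = 2/3·b·m^(-1/3).
MRS = MU_b/MU_m = (1.5)·m/b.
Tangency: set MRS = p_b/p_m = 6/(16/3) = 1.125.
So (1.5)·m/b = 1.125, i.e. m = 0.75·b.
Substitute into the budget 6·b + (16/3)·m = 40: 10·b = 40, so b* = 4.
Then m* = 0.75·4 = 3.

b* = 4, m* = 3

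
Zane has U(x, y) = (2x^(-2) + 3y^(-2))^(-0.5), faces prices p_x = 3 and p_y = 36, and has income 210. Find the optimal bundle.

x* = 10, y* = 5

For CES with ρ = -2, MRS = (2/3)·(y/x)^3.
Tangency: set MRS = p_x/p_y = 3/36 = 1/12.
So (y/x)^3 = 0.125; taking the cube root, y/x = 0.5, i.e. y = 0.5·x.
Substitute into the budget 3·x + 36·y = 210: 21·x = 210, so x* = 10 and y* = 0.5·10 = 5.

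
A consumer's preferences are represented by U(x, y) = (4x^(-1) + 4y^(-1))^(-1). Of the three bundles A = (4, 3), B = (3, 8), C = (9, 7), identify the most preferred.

Bundle C

Evaluate utility at each bundle:
U(A) = 0.429.
U(B) = 0.545.
U(C) = 0.984.
Highest utility is C, so C ≻ B ≻ A.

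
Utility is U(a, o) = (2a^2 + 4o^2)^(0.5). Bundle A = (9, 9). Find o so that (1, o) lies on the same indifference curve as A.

U depends on (a, o) only through S = 2a^2 + 4o^2, so equal utility means equal S. At (9, 9): S = 486.
With a = 1: 2·1^2 = 2, so 4o^2 = 486 − 2 = 484, i.e. o^2 = 121.
Hence o = √121 = 11.
Check: U(1, 11) = 22.0454.

o = 11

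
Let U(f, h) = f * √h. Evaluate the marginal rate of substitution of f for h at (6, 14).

MU_f = √h and MU_h = 0.5·f·h^(-0.5).
MRS = MU_f/MU_h = (2)·h/f.
At (6, 14): MRS = 14/3.
That is, one extra unit of f is worth 14/3 units of h at the margin.

MRS = 14/3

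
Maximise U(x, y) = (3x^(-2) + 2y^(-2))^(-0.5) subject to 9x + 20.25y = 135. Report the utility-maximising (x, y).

For CES with ρ = -2, MRS = (3/2)·(y/x)^3.
Tangency: set MRS = p_x/p_y = 9/20.25 = 4/9.
So (y/x)^3 = 8/27; taking the cube root, y/x = 2/3, i.e. y = (2/3)·x.
Substitute into the budget 9·x + 20.25·y = 135: 22.5·x = 135, so x* = 6 and y* = (2/3)·6 = 4.

x* = 6, y* = 4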